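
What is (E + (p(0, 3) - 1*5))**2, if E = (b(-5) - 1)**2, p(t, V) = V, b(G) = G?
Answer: 1156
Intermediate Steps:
E = 36 (E = (-5 - 1)**2 = (-6)**2 = 36)
(E + (p(0, 3) - 1*5))**2 = (36 + (3 - 1*5))**2 = (36 + (3 - 5))**2 = (36 - 2)**2 = 34**2 = 1156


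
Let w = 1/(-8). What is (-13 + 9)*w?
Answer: ½ ≈ 0.50000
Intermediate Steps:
w = -⅛ ≈ -0.12500
(-13 + 9)*w = (-13 + 9)*(-⅛) = -4*(-⅛) = ½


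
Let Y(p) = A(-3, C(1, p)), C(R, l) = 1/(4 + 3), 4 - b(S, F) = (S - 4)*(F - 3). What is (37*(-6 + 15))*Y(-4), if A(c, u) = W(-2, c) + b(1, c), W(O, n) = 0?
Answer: -4662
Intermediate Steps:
b(S, F) = 4 - (-4 + S)*(-3 + F) (b(S, F) = 4 - (S - 4)*(F - 3) = 4 - (-4 + S)*(-3 + F))
C(R, l) = 1/7
A(c, u) = -5 + 3*c (A(c, u) = 0 + (-8 + 3*1 + 4*c - 1*c*1) = 0 + (-8 + 3 + 4*c - c) = 0 + (-5 + 3*c) = -5 + 3*c)
Y(p) = -14 (Y(p) = -5 + 3*(-3) = -5 - 9 = -14)
(37*(-6 + 15))*Y(-4) = (37*(-6 + 15))*(-14) = (37*9)*(-14) = 333*(-14) = -4662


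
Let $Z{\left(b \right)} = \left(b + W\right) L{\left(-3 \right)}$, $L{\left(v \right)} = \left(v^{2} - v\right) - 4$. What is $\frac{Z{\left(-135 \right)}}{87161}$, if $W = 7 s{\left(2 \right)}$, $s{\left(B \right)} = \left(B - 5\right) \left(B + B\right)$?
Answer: $- \frac{1752}{87161} \approx -0.020101$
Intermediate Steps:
$s{\left(B \right)} = 2 B \left(-5 + B\right)$ ($s{\left(B \right)} = \left(-5 + B\right) 2 B = 2 B \left(-5 + B\right)$)
$L{\left(v \right)} = -4 + v^{2} - v$
$W = -84$ ($W = 7 \cdot 2 \cdot 2 \left(-5 + 2\right) = 7 \cdot 2 \cdot 2 \left(-3\right) = 7 \left(-12\right) = -84$)
$Z{\left(b \right)} = -672 + 8 b$ ($Z{\left(b \right)} = \left(b - 84\right) \left(-4 + \left(-3\right)^{2} - -3\right) = \left(-84 + b\right) \left(-4 + 9 + 3\right) = \left(-84 + b\right) 8 = -672 + 8 b$)
$\frac{Z{\left(-135 \right)}}{87161} = \frac{-672 + 8 \left(-135\right)}{87161} = \left(-672 - 1080\right) \frac{1}{87161} = \left(-1752\right) \frac{1}{87161} = - \frac{1752}{87161}$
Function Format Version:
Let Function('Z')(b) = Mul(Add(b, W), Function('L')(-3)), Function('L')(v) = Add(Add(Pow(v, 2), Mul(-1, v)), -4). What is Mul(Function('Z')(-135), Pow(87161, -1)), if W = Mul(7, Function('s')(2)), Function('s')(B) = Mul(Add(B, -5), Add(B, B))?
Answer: Rational(-1752, 87161) ≈ -0.020101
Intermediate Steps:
Function('s')(B) = Mul(2, B, Add(-5, B)) (Function('s')(B) = Mul(Add(-5, B), Mul(2, B)) = Mul(2, B, Add(-5, B)))
Function('L')(v) = Add(-4, Pow(v, 2), Mul(-1, v))
W = -84 (W = Mul(7, Mul(2, 2, Add(-5, 2))) = Mul(7, Mul(2, 2, -3)) = Mul(7, -12) = -84)
Function('Z')(b) = Add(-672, Mul(8, b)) (Function('Z')(b) = Mul(Add(b, -84), Add(-4, Pow(-3, 2), Mul(-1, -3))) = Mul(Add(-84, b), Add(-4, 9, 3)) = Mul(Add(-84, b), 8) = Add(-672, Mul(8, b)))
Mul(Function('Z')(-135), Pow(87161, -1)) = Mul(Add(-672, Mul(8, -135)), Pow(87161, -1)) = Mul(Add(-672, -1080), Rational(1, 87161)) = Mul(-1752, Rational(1, 87161)) = Rational(-1752, 87161)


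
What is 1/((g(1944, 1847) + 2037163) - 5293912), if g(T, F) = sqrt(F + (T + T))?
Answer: -3256749/10606414043266 - sqrt(5735)/10606414043266 ≈ -3.0706e-7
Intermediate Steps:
g(T, F) = sqrt(F + 2*T)
1/((g(1944, 1847) + 2037163) - 5293912) = 1/((sqrt(1847 + 2*1944) + 2037163) - 5293912) = 1/((sqrt(1847 + 3888) + 2037163) - 5293912) = 1/((sqrt(5735) + 2037163) - 5293912) = 1/((2037163 + sqrt(5735)) - 5293912) = 1/(-3256749 + sqrt(5735))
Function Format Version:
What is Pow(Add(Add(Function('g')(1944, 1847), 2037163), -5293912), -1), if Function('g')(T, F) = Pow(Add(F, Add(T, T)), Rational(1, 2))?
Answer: Add(Rational(-3256749, 10606414043266), Mul(Rational(-1, 10606414043266), Pow(5735, Rational(1, 2)))) ≈ -3.0706e-7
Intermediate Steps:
Function('g')(T, F) = Pow(Add(F, Mul(2, T)), Rational(1, 2))
Pow(Add(Add(Function('g')(1944, 1847), 2037163), -5293912), -1) = Pow(Add(Add(Pow(Add(1847, Mul(2, 1944)), Rational(1, 2)), 2037163), -5293912), -1) = Pow(Add(Add(Pow(Add(1847, 3888), Rational(1, 2)), 2037163), -5293912), -1) = Pow(Add(Add(Pow(5735, Rational(1, 2)), 2037163), -5293912), -1) = Pow(Add(Add(2037163, Pow(5735, Rational(1, 2))), -5293912), -1) = Pow(Add(-3256749, Pow(5735, Rational(1, 2))), -1)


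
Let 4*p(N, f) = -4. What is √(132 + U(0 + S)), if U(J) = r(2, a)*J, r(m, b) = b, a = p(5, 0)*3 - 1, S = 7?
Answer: 2*√26 ≈ 10.198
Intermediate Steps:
p(N, f) = -1 (p(N, f) = (¼)*(-4) = -1)
a = -4 (a = -1*3 - 1 = -3 - 1 = -4)
U(J) = -4*J
√(132 + U(0 + S)) = √(132 - 4*(0 + 7)) = √(132 - 4*7) = √(132 - 28) = √104 = 2*√26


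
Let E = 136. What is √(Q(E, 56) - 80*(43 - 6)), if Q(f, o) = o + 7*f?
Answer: 4*I*√122 ≈ 44.181*I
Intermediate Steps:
√(Q(E, 56) - 80*(43 - 6)) = √((56 + 7*136) - 80*(43 - 6)) = √((56 + 952) - 80*37) = √(1008 - 2960) = √(-1952) = 4*I*√122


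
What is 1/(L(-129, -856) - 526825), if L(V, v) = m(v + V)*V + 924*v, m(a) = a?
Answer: -1/1190704 ≈ -8.3984e-7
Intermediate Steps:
L(V, v) = 924*v + V*(V + v) (L(V, v) = (v + V)*V + 924*v = (V + v)*V + 924*v = V*(V + v) + 924*v = 924*v + V*(V + v))
1/(L(-129, -856) - 526825) = 1/((924*(-856) - 129*(-129 - 856)) - 526825) = 1/((-790944 - 129*(-985)) - 526825) = 1/((-790944 + 127065) - 526825) = 1/(-663879 - 526825) = 1/(-1190704) = -1/1190704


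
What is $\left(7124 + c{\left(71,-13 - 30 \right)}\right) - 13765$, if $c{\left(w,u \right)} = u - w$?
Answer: $-6755$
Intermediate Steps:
$\left(7124 + c{\left(71,-13 - 30 \right)}\right) - 13765 = \left(7124 - 114\right) - 13765 = 7010 - 13765 = -6755$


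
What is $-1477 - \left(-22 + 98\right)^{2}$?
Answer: $-7253$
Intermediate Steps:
$-1477 - \left(-22 + 98\right)^{2} = -1477 - 76^{2} = -1477 - 5776 = -7253$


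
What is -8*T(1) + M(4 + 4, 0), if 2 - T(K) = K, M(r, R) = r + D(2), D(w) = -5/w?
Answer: -5/2 ≈ -2.5000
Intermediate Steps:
M(r, R) = -5/2 + r (M(r, R) = r - 5/2 = -5/2 + r)
T(K) = 2 - K
-8*T(1) + M(4 + 4, 0) = -8*(2 - 1*1) + (-5/2 + (4 + 4)) = -8*(2 - 1) + (-5/2 + 8) = -8*1 + 11/2 = -8 + 11/2 = -5/2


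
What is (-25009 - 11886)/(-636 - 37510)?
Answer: 36895/38146 ≈ 0.96721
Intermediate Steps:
(-25009 - 11886)/(-636 - 37510) = -36895/(-38146) = -36895*(-1/38146) = 36895/38146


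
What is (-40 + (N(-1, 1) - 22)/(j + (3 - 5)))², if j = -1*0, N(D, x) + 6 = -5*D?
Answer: 3249/4 ≈ 812.25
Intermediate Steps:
N(D, x) = -6 - 5*D
j = 0
(-40 + (N(-1, 1) - 22)/(j + (3 - 5)))² = (-40 + ((-6 - 5*(-1)) - 22)/(0 + (3 - 5)))² = (-40 + ((-6 + 5) - 22)/(0 - 2))² = (-40 + (-1 - 22)/(-2))² = (-40 - 23*(-½))² = (-40 + 23/2)² = (-57/2)² = 3249/4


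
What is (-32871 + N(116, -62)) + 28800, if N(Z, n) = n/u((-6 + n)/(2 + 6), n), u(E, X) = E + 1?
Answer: -60941/15 ≈ -4062.7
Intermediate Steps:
u(E, X) = 1 + E
N(Z, n) = n/(¼ + n/8) (N(Z, n) = n/(1 + (-6 + n)/(2 + 6)) = n/(1 + (-6 + n)/8) = n/(1 + (-6 + n)*(⅛)) = n/(1 + (-¾ + n/8)) = n/(¼ + n/8))
(-32871 + N(116, -62)) + 28800 = (-32871 + 8*(-62)/(2 - 62)) + 28800 = (-32871 + 8*(-62)/(-60)) + 28800 = (-32871 + 8*(-62)*(-1/60)) + 28800 = (-32871 + 124/15) + 28800 = -492941/15 + 28800 = -60941/15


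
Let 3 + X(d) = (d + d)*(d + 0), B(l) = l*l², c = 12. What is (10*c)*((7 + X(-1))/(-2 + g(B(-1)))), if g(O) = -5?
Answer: -720/7 ≈ -102.86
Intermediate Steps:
B(l) = l³
X(d) = -3 + 2*d² (X(d) = -3 + (d + d)*(d + 0) = -3 + (2*d)*d = -3 + 2*d²)
(10*c)*((7 + X(-1))/(-2 + g(B(-1)))) = (10*12)*((7 + (-3 + 2*(-1)²))/(-2 - 5)) = 120*((7 + (-3 + 2*1))/(-7)) = 120*((7 + (-3 + 2))*(-⅐)) = 120*((7 - 1)*(-⅐)) = 120*(6*(-⅐)) = 120*(-6/7) = -720/7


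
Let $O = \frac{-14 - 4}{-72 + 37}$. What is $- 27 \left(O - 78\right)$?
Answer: $\frac{73224}{35} \approx 2092.1$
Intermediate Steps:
$O = \frac{18}{35}$ ($O = - \frac{18}{-35} = \left(-18\right) \left(- \frac{1}{35}\right) = \frac{18}{35} \approx 0.51429$)
$- 27 \left(O - 78\right) = - 27 \left(\frac{18}{35} - 78\right) = \left(-27\right) \left(- \frac{2712}{35}\right) = \frac{73224}{35}$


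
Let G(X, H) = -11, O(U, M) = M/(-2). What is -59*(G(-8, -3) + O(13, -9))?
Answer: 767/2 ≈ 383.50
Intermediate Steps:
O(U, M) = -M/2 (O(U, M) = M*(-½) = -M/2)
-59*(G(-8, -3) + O(13, -9)) = -59*(-11 - ½*(-9)) = -59*(-11 + 9/2) = -59*(-13/2) = 767/2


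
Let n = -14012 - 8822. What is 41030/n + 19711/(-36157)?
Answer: -966801342/412804469 ≈ -2.3420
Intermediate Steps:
n = -22834
41030/n + 19711/(-36157) = 41030/(-22834) + 19711/(-36157) = 41030*(-1/22834) + 19711*(-1/36157) = -20515/11417 - 19711/36157 = -966801342/412804469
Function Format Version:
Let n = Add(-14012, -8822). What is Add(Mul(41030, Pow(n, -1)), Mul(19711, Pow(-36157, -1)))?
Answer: Rational(-966801342, 412804469) ≈ -2.3420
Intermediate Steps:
n = -22834
Add(Mul(41030, Pow(n, -1)), Mul(19711, Pow(-36157, -1))) = Add(Mul(41030, Pow(-22834, -1)), Mul(19711, Pow(-36157, -1))) = Add(Mul(41030, Rational(-1, 22834)), Mul(19711, Rational(-1, 36157))) = Add(Rational(-20515, 11417), Rational(-19711, 36157)) = Rational(-966801342, 412804469)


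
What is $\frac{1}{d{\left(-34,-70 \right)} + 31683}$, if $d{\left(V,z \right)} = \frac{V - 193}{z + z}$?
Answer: $\frac{140}{4435847} \approx 3.1561 \cdot 10^{-5}$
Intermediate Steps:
$d{\left(V,z \right)} = \frac{-193 + V}{2 z}$
$\frac{1}{d{\left(-34,-70 \right)} + 31683} = \frac{1}{\frac{-193 - 34}{2 \left(-70\right)} + 31683} = \frac{1}{\frac{1}{2} \left(- \frac{1}{70}\right) \left(-227\right) + 31683} = \frac{1}{\frac{227}{140} + 31683} = \frac{1}{\frac{4435847}{140}} = \frac{140}{4435847}$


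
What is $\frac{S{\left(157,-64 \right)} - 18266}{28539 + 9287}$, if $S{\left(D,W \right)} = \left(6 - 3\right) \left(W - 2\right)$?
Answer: $- \frac{9232}{18913} \approx -0.48813$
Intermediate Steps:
$S{\left(D,W \right)} = -6 + 3 W$ ($S{\left(D,W \right)} = 3 \left(-2 + W\right) = -6 + 3 W$)
$\frac{S{\left(157,-64 \right)} - 18266}{28539 + 9287} = \frac{\left(-6 + 3 \left(-64\right)\right) - 18266}{28539 + 9287} = \frac{\left(-6 - 192\right) - 18266}{37826} = \left(-198 - 18266\right) \frac{1}{37826} = \left(-18464\right) \frac{1}{37826} = - \frac{9232}{18913}$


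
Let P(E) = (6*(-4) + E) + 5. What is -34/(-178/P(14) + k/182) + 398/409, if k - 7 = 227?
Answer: 27108/528019 ≈ 0.051339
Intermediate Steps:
k = 234 (k = 7 + 227 = 234)
P(E) = -19 + E (P(E) = (-24 + E) + 5 = -19 + E)
-34/(-178/P(14) + k/182) + 398/409 = -34/(-178/(-19 + 14) + 234/182) + 398/409 = -34/(-178/(-5) + 234*(1/182)) + 398*(1/409) = -34/(-178*(-⅕) + 9/7) + 398/409 = -34/(178/5 + 9/7) + 398/409 = -34/1291/35 + 398/409 = -34*35/1291 + 398/409 = -1190/1291 + 398/409 = 27108/528019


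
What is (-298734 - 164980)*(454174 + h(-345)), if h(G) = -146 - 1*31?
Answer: -210524764858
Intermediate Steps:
h(G) = -177 (h(G) = -146 - 31 = -177)
(-298734 - 164980)*(454174 + h(-345)) = (-298734 - 164980)*(454174 - 177) = -463714*453997 = -210524764858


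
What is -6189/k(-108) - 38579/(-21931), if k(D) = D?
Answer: 46632497/789516 ≈ 59.065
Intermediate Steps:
-6189/k(-108) - 38579/(-21931) = -6189/(-108) - 38579/(-21931) = -6189*(-1/108) - 38579*(-1/21931) = 2063/36 + 38579/21931 = 46632497/789516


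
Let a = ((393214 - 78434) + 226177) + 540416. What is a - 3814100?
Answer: -2732727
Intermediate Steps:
a = 1081373 (a = (314780 + 226177) + 540416 = 540957 + 540416 = 1081373)
a - 3814100 = 1081373 - 3814100 = -2732727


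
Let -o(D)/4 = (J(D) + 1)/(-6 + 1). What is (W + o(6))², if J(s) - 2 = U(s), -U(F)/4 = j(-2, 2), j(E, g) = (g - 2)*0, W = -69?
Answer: 110889/25 ≈ 4435.6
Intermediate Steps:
j(E, g) = 0 (j(E, g) = (-2 + g)*0 = 0)
U(F) = 0 (U(F) = -4*0 = 0)
J(s) = 2 (J(s) = 2 + 0 = 2)
o(D) = 12/5 (o(D) = -4*(2 + 1)/(-6 + 1) = -12/(-5) = -12*(-1)/5 = -4*(-⅗) = 12/5)
(W + o(6))² = (-69 + 12/5)² = (-333/5)² = 110889/25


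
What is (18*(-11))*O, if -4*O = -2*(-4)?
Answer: 396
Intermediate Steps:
O = -2 (O = -(-1)*(-4)/2 = -¼*8 = -2)
(18*(-11))*O = (18*(-11))*(-2) = -198*(-2) = 396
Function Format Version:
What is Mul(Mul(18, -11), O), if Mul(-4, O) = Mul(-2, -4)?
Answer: 396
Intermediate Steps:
O = -2 (O = Mul(Rational(-1, 4), Mul(-2, -4)) = Mul(Rational(-1, 4), 8) = -2)
Mul(Mul(18, -11), O) = Mul(Mul(18, -11), -2) = Mul(-198, -2) = 396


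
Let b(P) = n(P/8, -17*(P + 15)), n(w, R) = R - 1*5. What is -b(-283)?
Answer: -4551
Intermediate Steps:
n(w, R) = -5 + R (n(w, R) = R - 5 = -5 + R)
b(P) = -260 - 17*P (b(P) = -5 - 17*(P + 15) = -5 - 17*(15 + P) = -5 + (-255 - 17*P) = -260 - 17*P)
-b(-283) = -(-260 - 17*(-283)) = -(-260 + 4811) = -1*4551 = -4551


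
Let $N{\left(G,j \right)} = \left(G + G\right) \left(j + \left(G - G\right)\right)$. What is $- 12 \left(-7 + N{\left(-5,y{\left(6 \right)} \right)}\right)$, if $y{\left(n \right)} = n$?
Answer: $804$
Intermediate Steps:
$N{\left(G,j \right)} = 2 G j$ ($N{\left(G,j \right)} = 2 G \left(j + 0\right) = 2 G j$)
$- 12 \left(-7 + N{\left(-5,y{\left(6 \right)} \right)}\right) = - 12 \left(-7 + 2 \left(-5\right) 6\right) = - 12 \left(-7 - 60\right) = \left(-12\right) \left(-67\right) = 804$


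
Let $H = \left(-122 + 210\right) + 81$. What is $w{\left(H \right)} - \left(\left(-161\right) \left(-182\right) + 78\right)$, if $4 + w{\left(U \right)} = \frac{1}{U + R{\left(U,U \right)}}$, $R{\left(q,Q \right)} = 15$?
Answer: $- \frac{5406655}{184} \approx -29384.0$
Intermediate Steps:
$H = 169$ ($H = 88 + 81 = 169$)
$w{\left(U \right)} = -4 + \frac{1}{15 + U}$ ($w{\left(U \right)} = -4 + \frac{1}{U + 15} = -4 + \frac{1}{15 + U}$)
$w{\left(H \right)} - \left(\left(-161\right) \left(-182\right) + 78\right) = \frac{-59 - 676}{15 + 169} - \left(\left(-161\right) \left(-182\right) + 78\right) = \frac{-59 - 676}{184} - \left(29302 + 78\right) = \frac{1}{184} \left(-735\right) - 29380 = - \frac{735}{184} - 29380 = - \frac{5406655}{184}$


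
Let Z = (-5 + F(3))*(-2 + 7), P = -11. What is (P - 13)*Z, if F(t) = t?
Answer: 240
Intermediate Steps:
Z = -10 (Z = (-5 + 3)*(-2 + 7) = -2*5 = -10)
(P - 13)*Z = (-11 - 13)*(-10) = -24*(-10) = 240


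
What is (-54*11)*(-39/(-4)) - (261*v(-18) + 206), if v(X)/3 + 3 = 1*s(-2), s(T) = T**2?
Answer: -13561/2 ≈ -6780.5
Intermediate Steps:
v(X) = 3 (v(X) = -9 + 3*(1*(-2)**2) = -9 + 3*(1*4) = -9 + 3*4 = -9 + 12 = 3)
(-54*11)*(-39/(-4)) - (261*v(-18) + 206) = (-54*11)*(-39/(-4)) - (261*3 + 206) = -(-23166)*(-1)/4 - (783 + 206) = -594*39/4 - 1*989 = -11583/2 - 989 = -13561/2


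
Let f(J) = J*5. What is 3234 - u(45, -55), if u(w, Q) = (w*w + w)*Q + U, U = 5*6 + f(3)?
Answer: 117039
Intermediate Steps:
f(J) = 5*J
U = 45 (U = 5*6 + 5*3 = 30 + 15 = 45)
u(w, Q) = 45 + Q*(w + w²) (u(w, Q) = (w*w + w)*Q + 45 = (w² + w)*Q + 45 = (w + w²)*Q + 45 = Q*(w + w²) + 45 = 45 + Q*(w + w²))
3234 - u(45, -55) = 3234 - (45 - 55*45 - 55*45²) = 3234 - (45 - 2475 - 55*2025) = 3234 - (45 - 2475 - 111375) = 3234 - 1*(-113805) = 3234 + 113805 = 117039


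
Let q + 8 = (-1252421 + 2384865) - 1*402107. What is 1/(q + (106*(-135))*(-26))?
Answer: 1/1102389 ≈ 9.0712e-7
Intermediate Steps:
q = 730329 (q = -8 + ((-1252421 + 2384865) - 1*402107) = -8 + (1132444 - 402107) = -8 + 730337 = 730329)
1/(q + (106*(-135))*(-26)) = 1/(730329 + (106*(-135))*(-26)) = 1/(730329 - 14310*(-26)) = 1/(730329 + 372060) = 1/1102389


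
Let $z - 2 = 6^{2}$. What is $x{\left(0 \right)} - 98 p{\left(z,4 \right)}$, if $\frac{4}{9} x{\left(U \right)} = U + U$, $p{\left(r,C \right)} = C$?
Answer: $-392$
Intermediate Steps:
$z = 38$ ($z = 2 + 6^{2} = 2 + 36 = 38$)
$x{\left(U \right)} = \frac{9 U}{2}$ ($x{\left(U \right)} = \frac{9 \left(U + U\right)}{4} = \frac{9 \cdot 2 U}{4} = \frac{9 U}{2}$)
$x{\left(0 \right)} - 98 p{\left(z,4 \right)} = \frac{9}{2} \cdot 0 - 392 = 0 - 392 = -392$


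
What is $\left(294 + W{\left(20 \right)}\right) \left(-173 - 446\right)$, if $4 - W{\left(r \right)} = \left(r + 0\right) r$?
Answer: $63138$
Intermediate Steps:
$W{\left(r \right)} = 4 - r^{2}$ ($W{\left(r \right)} = 4 - \left(r + 0\right) r = 4 - r r = 4 - r^{2}$)
$\left(294 + W{\left(20 \right)}\right) \left(-173 - 446\right) = \left(294 + \left(4 - 20^{2}\right)\right) \left(-173 - 446\right) = \left(294 + \left(4 - 400\right)\right) \left(-619\right) = \left(294 - 396\right) \left(-619\right) = \left(-102\right) \left(-619\right) = 63138$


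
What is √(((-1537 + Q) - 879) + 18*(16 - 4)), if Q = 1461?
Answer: I*√739 ≈ 27.185*I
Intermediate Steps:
√(((-1537 + Q) - 879) + 18*(16 - 4)) = √(((-1537 + 1461) - 879) + 18*(16 - 4)) = √((-76 - 879) + 18*12) = √(-955 + 216) = √(-739) = I*√739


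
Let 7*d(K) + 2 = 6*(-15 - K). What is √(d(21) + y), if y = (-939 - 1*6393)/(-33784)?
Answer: I*√108098487434/59122 ≈ 5.5611*I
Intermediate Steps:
d(K) = -92/7 - 6*K/7 (d(K) = -2/7 + (6*(-15 - K))/7 = -2/7 + (-90 - 6*K)/7 = -2/7 + (-90/7 - 6*K/7) = -92/7 - 6*K/7)
y = 1833/8446 (y = (-939 - 6393)*(-1/33784) = -7332*(-1/33784) = 1833/8446 ≈ 0.21703)
√(d(21) + y) = √((-92/7 - 6/7*21) + 1833/8446) = √((-92/7 - 18) + 1833/8446) = √(-218/7 + 1833/8446) = √(-1828397/59122) = I*√108098487434/59122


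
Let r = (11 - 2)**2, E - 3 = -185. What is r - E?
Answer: 263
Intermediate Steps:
E = -182 (E = 3 - 185 = -182)
r = 81 (r = 9**2 = 81)
r - E = 81 - 1*(-182) = 81 + 182 = 263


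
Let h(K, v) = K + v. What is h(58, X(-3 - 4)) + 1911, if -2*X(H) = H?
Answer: 3945/2 ≈ 1972.5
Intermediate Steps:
X(H) = -H/2
h(58, X(-3 - 4)) + 1911 = (58 - (-3 - 4)/2) + 1911 = (58 - ½*(-7)) + 1911 = (58 + 7/2) + 1911 = 123/2 + 1911 = 3945/2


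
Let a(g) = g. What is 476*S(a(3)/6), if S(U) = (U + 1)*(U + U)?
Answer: 714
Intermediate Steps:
S(U) = 2*U*(1 + U) (S(U) = (1 + U)*(2*U) = 2*U*(1 + U))
476*S(a(3)/6) = 476*(2*(3/6)*(1 + 3/6)) = 476*(2*(3*(1/6))*(1 + 3*(1/6))) = 476*(2*(1/2)*(1 + 1/2)) = 476*(2*(1/2)*(3/2)) = 476*(3/2) = 714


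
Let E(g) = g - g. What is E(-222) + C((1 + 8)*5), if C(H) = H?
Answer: 45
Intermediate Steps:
E(g) = 0
E(-222) + C((1 + 8)*5) = 0 + (1 + 8)*5 = 0 + 9*5 = 0 + 45 = 45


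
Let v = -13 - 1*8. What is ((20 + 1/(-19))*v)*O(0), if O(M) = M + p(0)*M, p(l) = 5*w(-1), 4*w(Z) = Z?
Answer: 0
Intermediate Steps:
w(Z) = Z/4
p(l) = -5/4 (p(l) = 5*((1/4)*(-1)) = 5*(-1/4) = -5/4)
O(M) = -M/4 (O(M) = M - 5*M/4 = -M/4)
v = -21 (v = -13 - 8 = -21)
((20 + 1/(-19))*v)*O(0) = ((20 + 1/(-19))*(-21))*(-1/4*0) = ((20 - 1/19)*(-21))*0 = ((379/19)*(-21))*0 = -7959/19*0 = 0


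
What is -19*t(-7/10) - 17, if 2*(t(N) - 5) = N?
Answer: -2107/20 ≈ -105.35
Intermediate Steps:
t(N) = 5 + N/2
-19*t(-7/10) - 17 = -19*(5 + (-7/10)/2) - 17 = -19*(5 + (-7*⅒)/2) - 17 = -19*(5 + (½)*(-7/10)) - 17 = -19*(5 - 7/20) - 17 = -19*93/20 - 17 = -1767/20 - 17 = -2107/20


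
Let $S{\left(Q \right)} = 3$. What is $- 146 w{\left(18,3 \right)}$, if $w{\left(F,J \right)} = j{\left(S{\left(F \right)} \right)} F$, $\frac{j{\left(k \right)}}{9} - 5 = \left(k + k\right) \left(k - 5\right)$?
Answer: $165564$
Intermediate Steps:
$j{\left(k \right)} = 45 + 18 k \left(-5 + k\right)$ ($j{\left(k \right)} = 45 + 9 \left(k + k\right) \left(k - 5\right) = 45 + 9 \cdot 2 k \left(-5 + k\right) = 45 + 18 k \left(-5 + k\right)$)
$w{\left(F,J \right)} = - 63 F$ ($w{\left(F,J \right)} = \left(45 - 270 + 18 \cdot 3^{2}\right) F = \left(45 - 270 + 18 \cdot 9\right) F = \left(45 - 270 + 162\right) F = - 63 F$)
$- 146 w{\left(18,3 \right)} = - 146 \left(\left(-63\right) 18\right) = \left(-146\right) \left(-1134\right) = 165564$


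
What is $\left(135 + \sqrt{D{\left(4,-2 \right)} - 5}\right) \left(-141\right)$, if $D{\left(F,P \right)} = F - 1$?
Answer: $-19035 - 141 i \sqrt{2} \approx -19035.0 - 199.4 i$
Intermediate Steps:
$D{\left(F,P \right)} = -1 + F$
$\left(135 + \sqrt{D{\left(4,-2 \right)} - 5}\right) \left(-141\right) = \left(135 + \sqrt{\left(-1 + 4\right) - 5}\right) \left(-141\right) = \left(135 + \sqrt{3 - 5}\right) \left(-141\right) = \left(135 + \sqrt{-2}\right) \left(-141\right) = \left(135 + i \sqrt{2}\right) \left(-141\right) = -19035 - 141 i \sqrt{2}$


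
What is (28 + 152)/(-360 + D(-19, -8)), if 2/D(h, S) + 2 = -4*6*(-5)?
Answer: -10620/21239 ≈ -0.50002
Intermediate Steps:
D(h, S) = 1/59 (D(h, S) = 2/(-2 - 4*6*(-5)) = 2/(-2 - 24*(-5)) = 2/(-2 + 120) = 2/118 = 2*(1/118) = 1/59)
(28 + 152)/(-360 + D(-19, -8)) = (28 + 152)/(-360 + 1/59) = 180/(-21239/59) = 180*(-59/21239) = -10620/21239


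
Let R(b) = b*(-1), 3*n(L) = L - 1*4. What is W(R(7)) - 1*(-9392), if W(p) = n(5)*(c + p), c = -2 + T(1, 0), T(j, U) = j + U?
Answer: 28168/3 ≈ 9389.3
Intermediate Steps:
n(L) = -4/3 + L/3 (n(L) = (L - 1*4)/3 = (L - 4)/3 = (-4 + L)/3 = -4/3 + L/3)
T(j, U) = U + j
R(b) = -b
c = -1 (c = -2 + (0 + 1) = -2 + 1 = -1)
W(p) = -⅓ + p/3 (W(p) = (-4/3 + (⅓)*5)*(-1 + p) = (-4/3 + 5/3)*(-1 + p) = (-1 + p)/3 = -⅓ + p/3)
W(R(7)) - 1*(-9392) = (-⅓ + (-1*7)/3) - 1*(-9392) = (-⅓ + (⅓)*(-7)) + 9392 = (-⅓ - 7/3) + 9392 = -8/3 + 9392 = 28168/3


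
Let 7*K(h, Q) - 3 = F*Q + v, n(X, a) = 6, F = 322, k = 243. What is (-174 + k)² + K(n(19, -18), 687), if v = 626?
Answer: 255170/7 ≈ 36453.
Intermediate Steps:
K(h, Q) = 629/7 + 46*Q (K(h, Q) = 3/7 + (322*Q + 626)/7 = 3/7 + (626 + 322*Q)/7 = 3/7 + (626/7 + 46*Q) = 629/7 + 46*Q)
(-174 + k)² + K(n(19, -18), 687) = (-174 + 243)² + (629/7 + 46*687) = 69² + (629/7 + 31602) = 4761 + 221843/7 = 255170/7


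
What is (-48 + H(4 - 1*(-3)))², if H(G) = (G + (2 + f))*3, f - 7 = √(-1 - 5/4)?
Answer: -81/4 ≈ -20.250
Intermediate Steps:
f = 7 + 3*I/2 (f = 7 + √(-1 - 5/4) = 7 + √(-9/4) = 7 + 3*I/2 ≈ 7.0 + 1.5*I)
H(G) = 27 + 3*G + 9*I/2 (H(G) = (G + (2 + (7 + 3*I/2)))*3 = (G + (9 + 3*I/2))*3 = (9 + G + 3*I/2)*3 = 27 + 3*G + 9*I/2)
(-48 + H(4 - 1*(-3)))² = (-48 + (27 + 3*(4 - 1*(-3)) + 9*I/2))² = (-48 + (27 + 3*(4 + 3) + 9*I/2))² = (-48 + (27 + 3*7 + 9*I/2))² = (-48 + (27 + 21 + 9*I/2))² = (-48 + (48 + 9*I/2))² = (9*I/2)² = -81/4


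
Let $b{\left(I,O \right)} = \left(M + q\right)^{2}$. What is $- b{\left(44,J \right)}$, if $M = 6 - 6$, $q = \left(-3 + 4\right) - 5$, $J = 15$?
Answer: $-16$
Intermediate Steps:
$q = -4$ ($q = 1 - 5 = -4$)
$M = 0$ ($M = 6 - 6 = 0$)
$b{\left(I,O \right)} = 16$ ($b{\left(I,O \right)} = \left(0 - 4\right)^{2} = \left(-4\right)^{2} = 16$)
$- b{\left(44,J \right)} = \left(-1\right) 16 = -16$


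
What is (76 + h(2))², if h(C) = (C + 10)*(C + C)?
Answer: 15376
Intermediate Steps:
h(C) = 2*C*(10 + C) (h(C) = (10 + C)*(2*C) = 2*C*(10 + C))
(76 + h(2))² = (76 + 2*2*(10 + 2))² = (76 + 2*2*12)² = (76 + 48)² = 124² = 15376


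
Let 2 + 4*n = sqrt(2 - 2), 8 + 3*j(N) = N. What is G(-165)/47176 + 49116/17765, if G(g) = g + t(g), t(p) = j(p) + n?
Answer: 13878791161/5028489840 ≈ 2.7600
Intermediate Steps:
j(N) = -8/3 + N/3
n = -1/2 (n = -1/2 + sqrt(2 - 2)/4 = -1/2 + sqrt(0)/4 = -1/2 + (1/4)*0 = -1/2 + 0 = -1/2 ≈ -0.50000)
t(p) = -19/6 + p/3 (t(p) = (-8/3 + p/3) - 1/2 = -19/6 + p/3)
G(g) = -19/6 + 4*g/3 (G(g) = g + (-19/6 + g/3) = -19/6 + 4*g/3)
G(-165)/47176 + 49116/17765 = (-19/6 + (4/3)*(-165))/47176 + 49116/17765 = (-19/6 - 220)*(1/47176) + 49116*(1/17765) = -1339/6*1/47176 + 49116/17765 = -1339/283056 + 49116/17765 = 13878791161/5028489840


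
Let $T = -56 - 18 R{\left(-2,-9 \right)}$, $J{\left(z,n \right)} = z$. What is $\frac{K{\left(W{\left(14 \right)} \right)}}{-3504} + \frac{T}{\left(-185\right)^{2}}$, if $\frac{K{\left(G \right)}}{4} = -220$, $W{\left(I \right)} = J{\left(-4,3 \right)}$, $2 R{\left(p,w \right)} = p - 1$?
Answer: $\frac{1876024}{7495275} \approx 0.25029$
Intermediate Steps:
$R{\left(p,w \right)} = - \frac{1}{2} + \frac{p}{2}$ ($R{\left(p,w \right)} = \frac{p - 1}{2} = \frac{-1 + p}{2} = - \frac{1}{2} + \frac{p}{2}$)
$W{\left(I \right)} = -4$
$T = -29$ ($T = -56 - 18 \left(- \frac{1}{2} + \frac{1}{2} \left(-2\right)\right) = -56 - 18 \left(- \frac{1}{2} - 1\right) = -56 - -27 = -56 + 27 = -29$)
$K{\left(G \right)} = -880$ ($K{\left(G \right)} = 4 \left(-220\right) = -880$)
$\frac{K{\left(W{\left(14 \right)} \right)}}{-3504} + \frac{T}{\left(-185\right)^{2}} = - \frac{880}{-3504} - \frac{29}{\left(-185\right)^{2}} = \left(-880\right) \left(- \frac{1}{3504}\right) - \frac{29}{34225} = \frac{55}{219} - \frac{29}{34225} = \frac{1876024}{7495275}$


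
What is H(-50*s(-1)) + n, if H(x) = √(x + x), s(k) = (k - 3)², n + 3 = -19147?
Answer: -19150 + 40*I ≈ -19150.0 + 40.0*I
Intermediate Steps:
n = -19150 (n = -3 - 19147 = -19150)
s(k) = (-3 + k)²
H(x) = √2*√x (H(x) = √(2*x) = √2*√x)
H(-50*s(-1)) + n = √2*√(-50*(-3 - 1)²) - 19150 = √2*√(-50*(-4)²) - 19150 = √2*√(-50*16) - 19150 = √2*√(-800) - 19150 = √2*(20*I*√2) - 19150 = 40*I - 19150 = -19150 + 40*I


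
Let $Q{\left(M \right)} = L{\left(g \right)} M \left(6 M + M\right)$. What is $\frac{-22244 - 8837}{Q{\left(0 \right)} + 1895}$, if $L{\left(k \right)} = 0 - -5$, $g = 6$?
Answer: $- \frac{31081}{1895} \approx -16.402$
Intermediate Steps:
$L{\left(k \right)} = 5$ ($L{\left(k \right)} = 0 + 5 = 5$)
$Q{\left(M \right)} = 35 M^{2}$ ($Q{\left(M \right)} = 5 M \left(6 M + M\right) = 5 M 7 M = 35 M^{2}$)
$\frac{-22244 - 8837}{Q{\left(0 \right)} + 1895} = \frac{-22244 - 8837}{35 \cdot 0^{2} + 1895} = - \frac{31081}{35 \cdot 0 + 1895} = - \frac{31081}{0 + 1895} = - \frac{31081}{1895}$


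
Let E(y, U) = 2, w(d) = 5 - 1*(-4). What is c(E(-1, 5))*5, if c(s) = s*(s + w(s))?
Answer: 110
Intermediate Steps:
w(d) = 9 (w(d) = 5 + 4 = 9)
c(s) = s*(9 + s) (c(s) = s*(s + 9) = s*(9 + s))
c(E(-1, 5))*5 = (2*(9 + 2))*5 = (2*11)*5 = 22*5 = 110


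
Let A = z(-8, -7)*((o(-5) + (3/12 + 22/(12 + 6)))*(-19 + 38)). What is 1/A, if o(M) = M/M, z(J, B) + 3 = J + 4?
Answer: -36/11837 ≈ -0.0030413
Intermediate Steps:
z(J, B) = 1 + J (z(J, B) = -3 + (J + 4) = -3 + (4 + J) = 1 + J)
o(M) = 1
A = -11837/36 (A = (1 - 8)*((1 + (3/12 + 22/(12 + 6)))*(-19 + 38)) = -7*(1 + (3*(1/12) + 22/18))*19 = -7*(1 + (¼ + 22*(1/18)))*19 = -7*(1 + (¼ + 11/9))*19 = -7*(1 + 53/36)*19 = -623*19/36 = -7*1691/36 = -11837/36 ≈ -328.81)
1/A = 1/(-11837/36) = -36/11837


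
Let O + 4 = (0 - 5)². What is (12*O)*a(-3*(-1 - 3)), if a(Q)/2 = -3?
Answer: -1512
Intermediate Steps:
a(Q) = -6 (a(Q) = 2*(-3) = -6)
O = 21 (O = -4 + (0 - 5)² = -4 + (-5)² = -4 + 25 = 21)
(12*O)*a(-3*(-1 - 3)) = (12*21)*(-6) = 252*(-6) = -1512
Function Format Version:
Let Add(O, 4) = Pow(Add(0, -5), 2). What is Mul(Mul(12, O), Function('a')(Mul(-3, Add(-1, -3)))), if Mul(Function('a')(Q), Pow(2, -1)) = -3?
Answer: -1512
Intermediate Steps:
Function('a')(Q) = -6 (Function('a')(Q) = Mul(2, -3) = -6)
O = 21 (O = Add(-4, Pow(Add(0, -5), 2)) = Add(-4, Pow(-5, 2)) = Add(-4, 25) = 21)
Mul(Mul(12, O), Function('a')(Mul(-3, Add(-1, -3)))) = Mul(Mul(12, 21), -6) = Mul(252, -6) = -1512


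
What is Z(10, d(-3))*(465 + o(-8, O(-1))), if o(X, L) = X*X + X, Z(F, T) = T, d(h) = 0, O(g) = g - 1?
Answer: 0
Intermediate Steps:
O(g) = -1 + g
o(X, L) = X + X**2 (o(X, L) = X**2 + X = X + X**2)
Z(10, d(-3))*(465 + o(-8, O(-1))) = 0*(465 - 8*(1 - 8)) = 0*(465 - 8*(-7)) = 0*(465 + 56) = 0*521 = 0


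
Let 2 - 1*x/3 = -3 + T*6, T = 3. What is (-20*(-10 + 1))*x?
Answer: -7020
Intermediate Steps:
x = -39 (x = 6 - 3*(-3 + 3*6) = 6 - 3*(-3 + 18) = 6 - 3*15 = 6 - 45 = -39)
(-20*(-10 + 1))*x = -20*(-10 + 1)*(-39) = -20*(-9)*(-39) = 180*(-39) = -7020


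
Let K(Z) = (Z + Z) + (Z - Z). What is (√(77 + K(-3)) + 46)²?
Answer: (46 + √71)² ≈ 2962.2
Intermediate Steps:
K(Z) = 2*Z (K(Z) = 2*Z + 0 = 2*Z)
(√(77 + K(-3)) + 46)² = (√(77 + 2*(-3)) + 46)² = (√(77 - 6) + 46)² = (√71 + 46)² = (46 + √71)²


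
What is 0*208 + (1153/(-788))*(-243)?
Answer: 280179/788 ≈ 355.56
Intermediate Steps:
0*208 + (1153/(-788))*(-243) = 0 + (1153*(-1/788))*(-243) = 0 - 1153/788*(-243) = 0 + 280179/788 = 280179/788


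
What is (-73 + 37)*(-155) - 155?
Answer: 5425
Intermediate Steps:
(-73 + 37)*(-155) - 155 = -36*(-155) - 155 = 5580 - 155 = 5425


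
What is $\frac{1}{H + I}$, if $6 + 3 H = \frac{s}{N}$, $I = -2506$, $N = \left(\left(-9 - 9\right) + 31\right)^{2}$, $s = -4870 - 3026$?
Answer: $- \frac{169}{426484} \approx -0.00039626$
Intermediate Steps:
$s = -7896$
$N = 169$ ($N = \left(-18 + 31\right)^{2} = 13^{2} = 169$)
$H = - \frac{2970}{169}$ ($H = -2 + \frac{\left(-7896\right) \frac{1}{169}}{3} = -2 + \frac{1}{3} \left(- \frac{7896}{169}\right) = -2 - \frac{2632}{169} = - \frac{2970}{169} \approx -17.574$)
$\frac{1}{H + I} = \frac{1}{- \frac{2970}{169} - 2506} = \frac{1}{- \frac{426484}{169}} = - \frac{169}{426484}$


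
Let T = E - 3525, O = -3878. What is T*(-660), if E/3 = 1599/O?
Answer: 4512666510/1939 ≈ 2.3273e+6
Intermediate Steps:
E = -4797/3878 (E = 3*(1599/(-3878)) = 3*(1599*(-1/3878)) = 3*(-1599/3878) = -4797/3878 ≈ -1.2370)
T = -13674747/3878 (T = -4797/3878 - 3525 = -13674747/3878 ≈ -3526.2)
T*(-660) = -13674747/3878*(-660) = 4512666510/1939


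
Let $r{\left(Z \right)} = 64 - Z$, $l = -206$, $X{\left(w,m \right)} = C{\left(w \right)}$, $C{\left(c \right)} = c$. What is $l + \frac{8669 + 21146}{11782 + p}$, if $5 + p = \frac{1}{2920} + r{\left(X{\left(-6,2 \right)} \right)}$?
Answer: $- \frac{7039147846}{34593241} \approx -203.48$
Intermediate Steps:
$X{\left(w,m \right)} = w$
$p = \frac{189801}{2920}$ ($p = -5 + \left(\frac{1}{2920} + \left(64 - -6\right)\right) = -5 + \left(\frac{1}{2920} + \left(64 + 6\right)\right) = -5 + \left(\frac{1}{2920} + 70\right) = -5 + \frac{204401}{2920} = \frac{189801}{2920} \approx 65.0$)
$l + \frac{8669 + 21146}{11782 + p} = -206 + \frac{8669 + 21146}{11782 + \frac{189801}{2920}} = -206 + \frac{29815}{\frac{34593241}{2920}} = -206 + 29815 \cdot \frac{2920}{34593241} = -206 + \frac{87059800}{34593241} = - \frac{7039147846}{34593241}$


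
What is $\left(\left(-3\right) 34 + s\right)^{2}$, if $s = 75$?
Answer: $729$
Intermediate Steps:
$\left(\left(-3\right) 34 + s\right)^{2} = \left(\left(-3\right) 34 + 75\right)^{2} = \left(-102 + 75\right)^{2} = \left(-27\right)^{2} = 729$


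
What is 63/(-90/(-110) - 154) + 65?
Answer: 108832/1685 ≈ 64.589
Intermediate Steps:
63/(-90/(-110) - 154) + 65 = 63/(-90*(-1/110) - 154) + 65 = 63/(9/11 - 154) + 65 = 63/(-1685/11) + 65 = -11/1685*63 + 65 = -693/1685 + 65 = 108832/1685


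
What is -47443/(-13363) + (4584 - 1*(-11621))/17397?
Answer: 1041913286/232476111 ≈ 4.4818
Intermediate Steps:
-47443/(-13363) + (4584 - 1*(-11621))/17397 = -47443*(-1/13363) + (4584 + 11621)*(1/17397) = 47443/13363 + 16205*(1/17397) = 47443/13363 + 16205/17397 = 1041913286/232476111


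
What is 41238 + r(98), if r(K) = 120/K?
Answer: 2020722/49 ≈ 41239.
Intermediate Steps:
41238 + r(98) = 41238 + 120/98 = 41238 + 120*(1/98) = 41238 + 60/49 = 2020722/49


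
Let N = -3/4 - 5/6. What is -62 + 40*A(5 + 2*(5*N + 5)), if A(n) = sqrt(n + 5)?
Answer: -62 + 100*sqrt(6)/3 ≈ 19.650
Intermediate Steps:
N = -19/12 (N = -3*1/4 - 5*1/6 = -3/4 - 5/6 = -19/12 ≈ -1.5833)
A(n) = sqrt(5 + n)
-62 + 40*A(5 + 2*(5*N + 5)) = -62 + 40*sqrt(5 + (5 + 2*(5*(-19/12) + 5))) = -62 + 40*sqrt(5 + (5 + 2*(-95/12 + 5))) = -62 + 40*sqrt(5 + (5 + 2*(-35/12))) = -62 + 40*sqrt(5 + (5 - 35/6)) = -62 + 40*sqrt(5 - 5/6) = -62 + 40*sqrt(25/6) = -62 + 40*(5*sqrt(6)/6) = -62 + 100*sqrt(6)/3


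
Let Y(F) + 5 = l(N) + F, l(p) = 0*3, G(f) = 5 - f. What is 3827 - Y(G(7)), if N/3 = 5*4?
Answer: 3834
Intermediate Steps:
N = 60 (N = 3*(5*4) = 3*20 = 60)
l(p) = 0
Y(F) = -5 + F (Y(F) = -5 + (0 + F) = -5 + F)
3827 - Y(G(7)) = 3827 - (-5 + (5 - 1*7)) = 3827 - (-5 + (5 - 7)) = 3827 - (-5 - 2) = 3827 - 1*(-7) = 3827 + 7 = 3834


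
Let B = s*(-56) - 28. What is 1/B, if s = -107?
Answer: 1/5964 ≈ 0.00016767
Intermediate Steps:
B = 5964 (B = -107*(-56) - 28 = 5992 - 28 = 5964)
1/B = 1/5964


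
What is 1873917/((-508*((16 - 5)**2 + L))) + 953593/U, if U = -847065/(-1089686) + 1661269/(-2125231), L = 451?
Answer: -641697462062518176215611/2921095008632944 ≈ -2.1968e+8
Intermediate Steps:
U = -10052774519/2315834467466 (U = -847065*(-1/1089686) + 1661269*(-1/2125231) = 847065/1089686 - 1661269/2125231 = -10052774519/2315834467466 ≈ -0.0043409)
1873917/((-508*((16 - 5)**2 + L))) + 953593/U = 1873917/((-508*((16 - 5)**2 + 451))) + 953593/(-10052774519/2315834467466) = 1873917/((-508*(11**2 + 451))) + 953593*(-2315834467466/10052774519) = 1873917/((-508*(121 + 451))) - 2208363537334305338/10052774519 = 1873917/((-508*572)) - 2208363537334305338/10052774519 = 1873917/(-290576) - 2208363537334305338/10052774519 = 1873917*(-1/290576) - 2208363537334305338/10052774519 = -1873917/290576 - 2208363537334305338/10052774519 = -641697462062518176215611/2921095008632944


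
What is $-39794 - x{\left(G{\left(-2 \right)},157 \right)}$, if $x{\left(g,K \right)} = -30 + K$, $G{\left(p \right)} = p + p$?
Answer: $-39921$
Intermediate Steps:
$G{\left(p \right)} = 2 p$
$-39794 - x{\left(G{\left(-2 \right)},157 \right)} = -39794 - \left(-30 + 157\right) = -39794 - 127 = -39921$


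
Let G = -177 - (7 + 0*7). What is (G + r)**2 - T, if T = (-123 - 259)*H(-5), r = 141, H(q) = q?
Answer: -61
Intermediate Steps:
G = -184 (G = -177 - (7 + 0) = -177 - 1*7 = -177 - 7 = -184)
T = 1910 (T = (-123 - 259)*(-5) = -382*(-5) = 1910)
(G + r)**2 - T = (-184 + 141)**2 - 1*1910 = (-43)**2 - 1910 = 1849 - 1910 = -61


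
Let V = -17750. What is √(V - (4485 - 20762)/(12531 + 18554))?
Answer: I*√17150914773205/31085 ≈ 133.23*I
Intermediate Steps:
√(V - (4485 - 20762)/(12531 + 18554)) = √(-17750 - (4485 - 20762)/(12531 + 18554)) = √(-17750 - (-16277)/31085) = √(-17750 - 1*(-16277/31085)) = √(-17750 + 16277/31085) = √(-551742473/31085) = I*√17150914773205/31085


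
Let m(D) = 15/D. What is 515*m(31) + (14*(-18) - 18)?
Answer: -645/31 ≈ -20.806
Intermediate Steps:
515*m(31) + (14*(-18) - 18) = 515*(15/31) + (14*(-18) - 18) = 515*(15*(1/31)) + (-252 - 18) = 515*(15/31) - 270 = 7725/31 - 270 = -645/31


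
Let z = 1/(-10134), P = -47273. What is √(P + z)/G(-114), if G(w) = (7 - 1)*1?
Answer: I*√539426720458/20268 ≈ 36.237*I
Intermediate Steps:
G(w) = 6 (G(w) = 6*1 = 6)
z = -1/10134 ≈ -9.8678e-5
√(P + z)/G(-114) = √(-47273 - 1/10134)/6 = √(-479064583/10134)*(⅙) = (I*√539426720458/3378)*(⅙) = I*√539426720458/20268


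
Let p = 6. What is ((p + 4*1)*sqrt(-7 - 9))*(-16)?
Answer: -640*I ≈ -640.0*I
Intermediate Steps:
((p + 4*1)*sqrt(-7 - 9))*(-16) = ((6 + 4*1)*sqrt(-7 - 9))*(-16) = ((6 + 4)*sqrt(-16))*(-16) = (10*(4*I))*(-16) = (40*I)*(-16) = -640*I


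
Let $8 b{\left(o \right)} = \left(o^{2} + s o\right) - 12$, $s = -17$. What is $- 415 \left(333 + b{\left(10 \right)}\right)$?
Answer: $- \frac{535765}{4} \approx -1.3394 \cdot 10^{5}$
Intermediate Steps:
$b{\left(o \right)} = - \frac{3}{2} - \frac{17 o}{8} + \frac{o^{2}}{8}$ ($b{\left(o \right)} = \frac{\left(o^{2} - 17 o\right) - 12}{8} = \frac{-12 + o^{2} - 17 o}{8} = - \frac{3}{2} - \frac{17 o}{8} + \frac{o^{2}}{8}$)
$- 415 \left(333 + b{\left(10 \right)}\right) = - 415 \left(333 - \left(\frac{91}{4} - \frac{25}{2}\right)\right) = - 415 \left(333 - \frac{41}{4}\right) = \left(-415\right) \frac{1291}{4} = - \frac{535765}{4}$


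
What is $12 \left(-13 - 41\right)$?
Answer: $-648$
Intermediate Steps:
$12 \left(-13 - 41\right) = 12 \left(-54\right) = -648$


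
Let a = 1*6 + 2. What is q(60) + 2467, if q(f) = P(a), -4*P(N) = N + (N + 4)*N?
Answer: 2441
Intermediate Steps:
a = 8 (a = 6 + 2 = 8)
P(N) = -N/4 - N*(4 + N)/4 (P(N) = -(N + (N + 4)*N)/4 = -(N + (4 + N)*N)/4 = -(N + N*(4 + N))/4 = -N/4 - N*(4 + N)/4)
q(f) = -26 (q(f) = -1/4*8*(5 + 8) = -1/4*8*13 = -26)
q(60) + 2467 = -26 + 2467 = 2441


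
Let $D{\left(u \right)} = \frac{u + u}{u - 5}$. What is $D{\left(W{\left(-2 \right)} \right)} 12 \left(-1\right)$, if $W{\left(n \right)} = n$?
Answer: $- \frac{48}{7} \approx -6.8571$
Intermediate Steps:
$D{\left(u \right)} = \frac{2 u}{-5 + u}$
$D{\left(W{\left(-2 \right)} \right)} 12 \left(-1\right) = 2 \left(-2\right) \frac{1}{-5 - 2} \cdot 12 \left(-1\right) = 2 \left(-2\right) \frac{1}{-7} \cdot 12 \left(-1\right) = 2 \left(-2\right) \left(- \frac{1}{7}\right) 12 \left(-1\right) = \frac{4}{7} \cdot 12 \left(-1\right) = \frac{48}{7} \left(-1\right) = - \frac{48}{7}$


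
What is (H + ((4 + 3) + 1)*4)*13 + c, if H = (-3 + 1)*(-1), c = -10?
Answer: 432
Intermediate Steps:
H = 2 (H = -2*(-1) = 2)
(H + ((4 + 3) + 1)*4)*13 + c = (2 + ((4 + 3) + 1)*4)*13 - 10 = (2 + (7 + 1)*4)*13 - 10 = (2 + 8*4)*13 - 10 = (2 + 32)*13 - 10 = 34*13 - 10 = 442 - 10 = 432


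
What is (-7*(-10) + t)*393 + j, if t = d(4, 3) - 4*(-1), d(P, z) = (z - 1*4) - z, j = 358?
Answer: 27868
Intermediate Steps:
d(P, z) = -4 (d(P, z) = (z - 4) - z = (-4 + z) - z = -4)
t = 0 (t = -4 - 4*(-1) = -4 + 4 = 0)
(-7*(-10) + t)*393 + j = (-7*(-10) + 0)*393 + 358 = (70 + 0)*393 + 358 = 70*393 + 358 = 27510 + 358 = 27868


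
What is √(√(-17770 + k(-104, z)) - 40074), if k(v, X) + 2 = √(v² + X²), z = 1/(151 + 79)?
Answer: √(-2119914600 + 230*√230*√(-4087560 + √572166401))/230 ≈ 0.332 + 200.19*I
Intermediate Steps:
z = 1/230 ≈ 0.0043478
k(v, X) = -2 + √(X² + v²) (k(v, X) = -2 + √(v² + X²) = -2 + √(X² + v²))
√(√(-17770 + k(-104, z)) - 40074) = √(√(-17770 + (-2 + √((1/230)² + (-104)²))) - 40074) = √(√(-17770 + (-2 + √(1/52900 + 10816))) - 40074) = √(√(-17770 + (-2 + √(572166401/52900))) - 40074) = √(√(-17770 + (-2 + √572166401/230)) - 40074) = √(√(-17772 + √572166401/230) - 40074) = √(-40074 + √(-17772 + √572166401/230))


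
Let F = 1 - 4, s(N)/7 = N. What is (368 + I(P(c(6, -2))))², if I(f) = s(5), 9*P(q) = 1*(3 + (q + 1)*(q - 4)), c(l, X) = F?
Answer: 162409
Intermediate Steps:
s(N) = 7*N
F = -3
c(l, X) = -3
P(q) = ⅓ + (1 + q)*(-4 + q)/9 (P(q) = (1*(3 + (q + 1)*(q - 4)))/9 = (1*(3 + (1 + q)*(-4 + q)))/9 = (3 + (1 + q)*(-4 + q))/9 = ⅓ + (1 + q)*(-4 + q)/9)
I(f) = 35 (I(f) = 7*5 = 35)
(368 + I(P(c(6, -2))))² = (368 + 35)² = 403² = 162409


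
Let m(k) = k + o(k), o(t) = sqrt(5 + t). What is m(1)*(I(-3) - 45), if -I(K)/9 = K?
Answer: -18 - 18*sqrt(6) ≈ -62.091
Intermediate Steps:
I(K) = -9*K
m(k) = k + sqrt(5 + k)
m(1)*(I(-3) - 45) = (1 + sqrt(5 + 1))*(-9*(-3) - 45) = (1 + sqrt(6))*(27 - 45) = (1 + sqrt(6))*(-18) = -18 - 18*sqrt(6)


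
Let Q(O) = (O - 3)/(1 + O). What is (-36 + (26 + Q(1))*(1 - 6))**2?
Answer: 25921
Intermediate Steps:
Q(O) = (-3 + O)/(1 + O)
(-36 + (26 + Q(1))*(1 - 6))**2 = (-36 + (26 + (-3 + 1)/(1 + 1))*(1 - 6))**2 = (-36 + (26 - 2/2)*(-5))**2 = (-36 + (26 + (1/2)*(-2))*(-5))**2 = (-36 + (26 - 1)*(-5))**2 = (-36 + 25*(-5))**2 = (-36 - 125)**2 = (-161)**2 = 25921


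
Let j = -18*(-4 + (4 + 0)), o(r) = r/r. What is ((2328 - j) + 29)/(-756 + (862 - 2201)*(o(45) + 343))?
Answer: -2357/461372 ≈ -0.0051087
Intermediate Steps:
o(r) = 1
j = 0 (j = -18*(-4 + 4) = -18*0 = 0)
((2328 - j) + 29)/(-756 + (862 - 2201)*(o(45) + 343)) = ((2328 - 1*0) + 29)/(-756 + (862 - 2201)*(1 + 343)) = ((2328 + 0) + 29)/(-756 - 1339*344) = (2328 + 29)/(-756 - 460616) = 2357/(-461372) = 2357*(-1/461372) = -2357/461372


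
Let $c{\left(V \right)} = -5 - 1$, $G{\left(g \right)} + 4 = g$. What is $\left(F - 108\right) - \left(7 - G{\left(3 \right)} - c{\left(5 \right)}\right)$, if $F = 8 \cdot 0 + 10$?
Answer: $-112$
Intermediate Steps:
$G{\left(g \right)} = -4 + g$
$c{\left(V \right)} = -6$ ($c{\left(V \right)} = -5 - 1 = -6$)
$F = 10$ ($F = 0 + 10 = 10$)
$\left(F - 108\right) - \left(7 - G{\left(3 \right)} - c{\left(5 \right)}\right) = \left(10 - 108\right) + \left(\left(99 + \left(\left(-4 + 3\right) - 6\right)\right) - 106\right) = -98 + \left(\left(99 - 7\right) - 106\right) = -98 + \left(92 - 106\right) = -98 - 14 = -112$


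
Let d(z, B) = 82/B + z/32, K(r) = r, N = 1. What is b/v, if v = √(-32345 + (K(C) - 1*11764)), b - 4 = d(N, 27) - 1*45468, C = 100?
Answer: 39278245*I*√44009/38023776 ≈ 216.7*I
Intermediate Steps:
d(z, B) = 82/B + z/32 (d(z, B) = 82/B + z*(1/32) = 82/B + z/32)
b = -39278245/864 (b = 4 + ((82/27 + (1/32)*1) - 1*45468) = 4 + ((82*(1/27) + 1/32) - 45468) = 4 + ((82/27 + 1/32) - 45468) = 4 + (2651/864 - 45468) = 4 - 39281701/864 = -39278245/864 ≈ -45461.)
v = I*√44009 (v = √(-32345 + (100 - 1*11764)) = √(-32345 + (100 - 11764)) = √(-32345 - 11664) = √(-44009) = I*√44009 ≈ 209.78*I)
b/v = -39278245*(-I*√44009/44009)/864 = -(-39278245)*I*√44009/38023776 = 39278245*I*√44009/38023776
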